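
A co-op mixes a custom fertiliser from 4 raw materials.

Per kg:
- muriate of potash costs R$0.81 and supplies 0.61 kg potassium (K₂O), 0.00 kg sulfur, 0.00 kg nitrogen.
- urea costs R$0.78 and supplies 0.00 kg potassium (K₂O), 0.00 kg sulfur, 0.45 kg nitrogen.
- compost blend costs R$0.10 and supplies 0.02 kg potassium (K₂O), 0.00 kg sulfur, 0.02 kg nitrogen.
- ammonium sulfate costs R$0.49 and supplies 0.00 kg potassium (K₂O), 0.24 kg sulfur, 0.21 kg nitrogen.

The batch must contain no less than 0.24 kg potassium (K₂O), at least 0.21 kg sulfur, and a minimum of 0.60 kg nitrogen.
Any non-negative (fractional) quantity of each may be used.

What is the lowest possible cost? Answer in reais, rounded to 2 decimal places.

This is a linear program. Let x1 = kg of muriate of potash, x2 = kg of urea, x3 = kg of compost blend, x4 = kg of ammonium sulfate.
Minimize 0.81x1 + 0.78x2 + 0.1x3 + 0.49x4 with:
  0.61x1 + 0.02x3 ≥ 0.24   (potassium (K₂O))
  0.24x4 ≥ 0.21   (sulfur)
  0.45x2 + 0.02x3 + 0.21x4 ≥ 0.6   (nitrogen)
  x1, x2, x3, x4 ≥ 0.
The cheapest feasible vertex uses only muriate of potash, urea, ammonium sulfate; compost blend is not used. The potassium (K₂O), sulfur, nitrogen requirements are met with equality.
Optimal quantities: muriate of potash = 0.3934 kg, urea = 0.925 kg, ammonium sulfate = 0.875 kg.
Objective = 0.81·0.3934 + 0.78·0.925 + 0.49·0.875 = 1.4689.

R$1.47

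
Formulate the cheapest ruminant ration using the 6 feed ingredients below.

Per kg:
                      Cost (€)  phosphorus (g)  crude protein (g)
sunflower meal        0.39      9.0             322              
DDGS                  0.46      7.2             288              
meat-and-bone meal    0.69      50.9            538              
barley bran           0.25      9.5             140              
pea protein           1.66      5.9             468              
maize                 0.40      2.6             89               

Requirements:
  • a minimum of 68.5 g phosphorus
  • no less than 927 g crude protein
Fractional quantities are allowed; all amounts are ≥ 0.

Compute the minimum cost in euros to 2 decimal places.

Set it up as a linear program. Let x1 = kg of sunflower meal, x2 = kg of DDGS, x3 = kg of meat-and-bone meal, x4 = kg of barley bran, x5 = kg of pea protein, x6 = kg of maize.
Minimise 0.39x1 + 0.46x2 + 0.69x3 + 0.25x4 + 1.66x5 + 0.4x6 with:
  9x1 + 7.2x2 + 50.9x3 + 9.5x4 + 5.9x5 + 2.6x6 ≥ 68.5   (phosphorus)
  322x1 + 288x2 + 538x3 + 140x4 + 468x5 + 89x6 ≥ 927   (crude protein)
  x1, x2, x3, x4, x5, x6 ≥ 0.
The cheapest feasible vertex uses only sunflower meal, meat-and-bone meal; DDGS, barley bran, pea protein, maize are not used. Binding constraints: phosphorus and crude protein.
So sunflower meal = 0.8947 kg, meat-and-bone meal = 1.188 kg.
Cost = 0.39·0.8947 + 0.69·1.188 = 1.1687.

€1.17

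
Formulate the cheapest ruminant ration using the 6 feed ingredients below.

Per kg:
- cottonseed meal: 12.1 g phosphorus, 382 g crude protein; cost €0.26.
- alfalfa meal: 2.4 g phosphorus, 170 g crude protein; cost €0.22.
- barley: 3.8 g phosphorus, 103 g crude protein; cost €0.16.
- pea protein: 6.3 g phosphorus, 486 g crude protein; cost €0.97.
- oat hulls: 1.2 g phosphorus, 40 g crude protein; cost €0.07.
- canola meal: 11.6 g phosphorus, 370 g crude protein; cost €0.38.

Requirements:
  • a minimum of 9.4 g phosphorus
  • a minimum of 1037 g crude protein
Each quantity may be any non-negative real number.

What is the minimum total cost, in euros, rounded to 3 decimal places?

Let x1 = kg of cottonseed meal, x2 = kg of alfalfa meal, x3 = kg of barley, x4 = kg of pea protein, x5 = kg of oat hulls, x6 = kg of canola meal.
Minimise 0.26x1 + 0.22x2 + 0.16x3 + 0.97x4 + 0.07x5 + 0.38x6 with:
  12.1x1 + 2.4x2 + 3.8x3 + 6.3x4 + 1.2x5 + 11.6x6 ≥ 9.4   (phosphorus)
  382x1 + 170x2 + 103x3 + 486x4 + 40x5 + 370x6 ≥ 1037   (crude protein)
  x1, x2, x3, x4, x5, x6 ≥ 0.
At the optimum only cottonseed meal is positive (alfalfa meal, barley, pea protein, oat hulls, canola meal = 0). Binding constraint: crude protein.
That vertex is x1 = 2.715.
Hence cost = 0.26·2.715 = €0.70590.

€0.706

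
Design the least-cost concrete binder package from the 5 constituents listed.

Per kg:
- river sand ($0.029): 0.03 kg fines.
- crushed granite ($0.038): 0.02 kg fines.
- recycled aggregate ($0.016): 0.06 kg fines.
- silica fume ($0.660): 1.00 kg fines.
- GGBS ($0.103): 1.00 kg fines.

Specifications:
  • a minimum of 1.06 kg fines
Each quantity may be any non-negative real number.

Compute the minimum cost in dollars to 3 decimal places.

Let x1 = kg of river sand, x2 = kg of crushed granite, x3 = kg of recycled aggregate, x4 = kg of silica fume, x5 = kg of GGBS.
Minimise 0.029x1 + 0.038x2 + 0.016x3 + 0.66x4 + 0.103x5 s.t.:
  0.03x1 + 0.02x2 + 0.06x3 + 1x4 + 1x5 ≥ 1.06   (fines)
  x1, x2, x3, x4, x5 ≥ 0.
The optimal basis is {GGBS}; river sand, crushed granite, recycled aggregate, silica fume drop out. There the fines constraint is tight.
That vertex is x5 = 1.06.
Cost = 0.103·1.06 = 0.10918.

$0.109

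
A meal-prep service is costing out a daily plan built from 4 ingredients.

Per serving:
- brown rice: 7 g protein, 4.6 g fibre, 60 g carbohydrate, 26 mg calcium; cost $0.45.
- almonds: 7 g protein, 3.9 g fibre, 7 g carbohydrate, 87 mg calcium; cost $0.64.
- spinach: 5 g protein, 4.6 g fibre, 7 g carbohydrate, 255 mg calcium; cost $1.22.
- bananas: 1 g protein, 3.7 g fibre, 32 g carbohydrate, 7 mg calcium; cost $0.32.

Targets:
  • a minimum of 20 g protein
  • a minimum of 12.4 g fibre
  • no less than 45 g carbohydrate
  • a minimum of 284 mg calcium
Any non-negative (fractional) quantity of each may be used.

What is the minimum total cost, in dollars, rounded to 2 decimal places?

Set it up as a linear program. Let x1 = servings of brown rice, x2 = servings of almonds, x3 = servings of spinach, x4 = servings of bananas.
min 0.45x1 + 0.64x2 + 1.22x3 + 0.32x4 with:
  7x1 + 7x2 + 5x3 + 1x4 ≥ 20   (protein)
  4.6x1 + 3.9x2 + 4.6x3 + 3.7x4 ≥ 12.4   (fibre)
  60x1 + 7x2 + 7x3 + 32x4 ≥ 45   (carbohydrate)
  26x1 + 87x2 + 255x3 + 7x4 ≥ 284   (calcium)
  x1, x2, x3, x4 ≥ 0.
The cheapest feasible vertex uses only brown rice, almonds, spinach; bananas is not used. The protein, fibre, calcium requirements are met with equality.
That vertex is x1 = 0.7252, x2 = 1.837, x3 = 0.4131.
Hence cost = 0.45·0.7252 + 0.64·1.837 + 1.22·0.4131 = $2.0060.

$2.01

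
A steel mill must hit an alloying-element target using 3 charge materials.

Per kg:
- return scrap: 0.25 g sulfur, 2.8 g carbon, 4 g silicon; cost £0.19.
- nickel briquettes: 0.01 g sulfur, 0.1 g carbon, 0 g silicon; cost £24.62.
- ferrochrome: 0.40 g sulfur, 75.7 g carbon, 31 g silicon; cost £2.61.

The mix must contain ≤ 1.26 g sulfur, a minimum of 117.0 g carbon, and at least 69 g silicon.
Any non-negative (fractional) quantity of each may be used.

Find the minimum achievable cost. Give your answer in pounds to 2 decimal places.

Let x1 = kg of return scrap, x2 = kg of nickel briquettes, x3 = kg of ferrochrome.
min 0.19x1 + 24.62x2 + 2.61x3 with:
  0.25x1 + 0.01x2 + 0.4x3 ≤ 1.26   (sulfur)
  2.8x1 + 0.1x2 + 75.7x3 ≥ 117   (carbon)
  4x1 + 31x3 ≥ 69   (silicon)
  x1, x2, x3 ≥ 0.
The optimal basis is {return scrap, ferrochrome}; nickel briquettes drops out. Binding constraints: sulfur and silicon.
So return scrap = 1.8634 kg, ferrochrome = 1.9854 kg.
Hence cost = 0.19·1.8634 + 2.61·1.9854 = £5.5359.

£5.54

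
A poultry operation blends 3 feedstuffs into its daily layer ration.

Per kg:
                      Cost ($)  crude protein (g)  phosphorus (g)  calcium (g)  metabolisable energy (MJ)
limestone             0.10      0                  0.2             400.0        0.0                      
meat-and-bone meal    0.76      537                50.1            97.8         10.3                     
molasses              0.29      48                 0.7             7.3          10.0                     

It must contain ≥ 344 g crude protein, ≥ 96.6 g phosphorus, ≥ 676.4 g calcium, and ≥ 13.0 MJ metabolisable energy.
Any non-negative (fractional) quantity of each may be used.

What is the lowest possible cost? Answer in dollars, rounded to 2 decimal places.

$1.58

Let x1 = kg of limestone, x2 = kg of meat-and-bone meal, x3 = kg of molasses.
Minimize 0.1x1 + 0.76x2 + 0.29x3 with:
  537x2 + 48x3 ≥ 344   (crude protein)
  0.2x1 + 50.1x2 + 0.7x3 ≥ 96.6   (phosphorus)
  400x1 + 97.8x2 + 7.3x3 ≥ 676.4   (calcium)
  10.3x2 + 10x3 ≥ 13   (metabolisable energy)
  x1, x2, x3 ≥ 0.
The minimum-cost mix takes nothing from molasses — only limestone, meat-and-bone meal. The phosphorus and calcium requirements are met with equality.
That vertex is x1 = 1.221, x2 = 1.923.
Objective = 0.1·1.221 + 0.76·1.923 = 1.5836.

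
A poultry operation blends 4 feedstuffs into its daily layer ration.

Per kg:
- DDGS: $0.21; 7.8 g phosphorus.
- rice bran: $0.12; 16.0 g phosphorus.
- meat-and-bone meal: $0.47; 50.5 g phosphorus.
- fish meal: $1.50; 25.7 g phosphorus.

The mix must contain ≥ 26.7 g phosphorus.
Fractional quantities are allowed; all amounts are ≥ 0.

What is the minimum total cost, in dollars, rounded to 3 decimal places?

$0.200

This is a linear program. Let x1 = kg of DDGS, x2 = kg of rice bran, x3 = kg of meat-and-bone meal, x4 = kg of fish meal.
min 0.21x1 + 0.12x2 + 0.47x3 + 1.5x4 subject to:
  7.8x1 + 16x2 + 50.5x3 + 25.7x4 ≥ 26.7   (phosphorus)
  x1, x2, x3, x4 ≥ 0.
At the optimum only rice bran is positive (DDGS, meat-and-bone meal, fish meal = 0). Binding constraint: phosphorus.
Optimal quantities: rice bran = 1.669 kg.
Hence cost = 0.12·1.669 = $0.20028.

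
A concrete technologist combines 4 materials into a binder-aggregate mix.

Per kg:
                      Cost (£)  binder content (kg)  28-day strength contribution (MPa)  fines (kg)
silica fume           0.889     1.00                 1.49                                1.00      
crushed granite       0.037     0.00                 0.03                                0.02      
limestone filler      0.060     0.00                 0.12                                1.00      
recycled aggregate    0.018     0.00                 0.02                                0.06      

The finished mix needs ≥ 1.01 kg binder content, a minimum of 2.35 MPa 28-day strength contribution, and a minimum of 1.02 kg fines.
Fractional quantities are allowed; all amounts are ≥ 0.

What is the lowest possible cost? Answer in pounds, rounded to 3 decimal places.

£1.320

This is a linear program. Let x1 = kg of silica fume, x2 = kg of crushed granite, x3 = kg of limestone filler, x4 = kg of recycled aggregate.
min 0.889x1 + 0.037x2 + 0.06x3 + 0.018x4 subject to:
  1x1 ≥ 1.01   (binder content)
  1.49x1 + 0.03x2 + 0.12x3 + 0.02x4 ≥ 2.35   (28-day strength contribution)
  1x1 + 0.02x2 + 1x3 + 0.06x4 ≥ 1.02   (fines)
  x1, x2, x3, x4 ≥ 0.
At the optimum only silica fume, limestone filler are positive (crushed granite, recycled aggregate = 0). The binder content and 28-day strength contribution requirements are met with equality.
Optimal quantities: silica fume = 1.01 kg, limestone filler = 7.043 kg.
Cost = 0.889·1.01 + 0.06·7.043 = 1.32047.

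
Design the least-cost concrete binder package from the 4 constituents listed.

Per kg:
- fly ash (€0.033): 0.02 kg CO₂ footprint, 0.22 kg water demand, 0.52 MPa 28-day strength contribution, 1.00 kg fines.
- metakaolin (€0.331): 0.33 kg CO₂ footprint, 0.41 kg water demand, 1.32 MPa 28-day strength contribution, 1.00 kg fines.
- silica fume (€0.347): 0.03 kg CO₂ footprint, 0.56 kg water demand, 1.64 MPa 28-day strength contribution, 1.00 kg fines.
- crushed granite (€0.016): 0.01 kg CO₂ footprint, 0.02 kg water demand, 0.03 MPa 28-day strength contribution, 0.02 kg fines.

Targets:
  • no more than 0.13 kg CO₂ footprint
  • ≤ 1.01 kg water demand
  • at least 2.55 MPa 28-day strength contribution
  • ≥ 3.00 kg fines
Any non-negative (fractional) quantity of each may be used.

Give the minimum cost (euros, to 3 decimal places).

€0.283

Treat it as an LP. Let x1 = kg of fly ash, x2 = kg of metakaolin, x3 = kg of silica fume, x4 = kg of crushed granite.
Minimize 0.033x1 + 0.331x2 + 0.347x3 + 0.016x4 subject to:
  0.02x1 + 0.33x2 + 0.03x3 + 0.01x4 ≤ 0.13   (CO₂ footprint)
  0.22x1 + 0.41x2 + 0.56x3 + 0.02x4 ≤ 1.01   (water demand)
  0.52x1 + 1.32x2 + 1.64x3 + 0.03x4 ≥ 2.55   (28-day strength contribution)
  1x1 + 1x2 + 1x3 + 0.02x4 ≥ 3   (fines)
  x1, x2, x3, x4 ≥ 0.
At the optimum only fly ash, metakaolin, silica fume are positive (crushed granite = 0). Binding constraints: CO₂ footprint, water demand, 28-day strength contribution.
Solving gives x1 = 3.43, x2 = 0.1549, x3 = 0.3426.
Cost = 0.033·3.43 + 0.331·0.1549 + 0.347·0.3426 = 0.28334.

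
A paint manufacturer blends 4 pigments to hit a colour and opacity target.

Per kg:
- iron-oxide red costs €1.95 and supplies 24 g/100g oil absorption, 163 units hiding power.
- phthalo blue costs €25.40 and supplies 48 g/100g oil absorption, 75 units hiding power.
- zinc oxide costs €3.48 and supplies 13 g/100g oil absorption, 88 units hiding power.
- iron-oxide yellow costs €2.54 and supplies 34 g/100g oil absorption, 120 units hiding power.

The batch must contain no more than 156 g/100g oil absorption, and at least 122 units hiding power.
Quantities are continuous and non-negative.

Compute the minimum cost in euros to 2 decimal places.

€1.46

Treat it as an LP. Let x1 = kg of iron-oxide red, x2 = kg of phthalo blue, x3 = kg of zinc oxide, x4 = kg of iron-oxide yellow.
Minimize 1.95x1 + 25.4x2 + 3.48x3 + 2.54x4 with:
  24x1 + 48x2 + 13x3 + 34x4 ≤ 156   (oil absorption)
  163x1 + 75x2 + 88x3 + 120x4 ≥ 122   (hiding power)
  x1, x2, x3, x4 ≥ 0.
At the optimum only iron-oxide red is positive (phthalo blue, zinc oxide, iron-oxide yellow = 0). Binding constraint: hiding power.
So iron-oxide red = 0.7485 kg.
Hence cost = 1.95·0.7485 = €1.4596.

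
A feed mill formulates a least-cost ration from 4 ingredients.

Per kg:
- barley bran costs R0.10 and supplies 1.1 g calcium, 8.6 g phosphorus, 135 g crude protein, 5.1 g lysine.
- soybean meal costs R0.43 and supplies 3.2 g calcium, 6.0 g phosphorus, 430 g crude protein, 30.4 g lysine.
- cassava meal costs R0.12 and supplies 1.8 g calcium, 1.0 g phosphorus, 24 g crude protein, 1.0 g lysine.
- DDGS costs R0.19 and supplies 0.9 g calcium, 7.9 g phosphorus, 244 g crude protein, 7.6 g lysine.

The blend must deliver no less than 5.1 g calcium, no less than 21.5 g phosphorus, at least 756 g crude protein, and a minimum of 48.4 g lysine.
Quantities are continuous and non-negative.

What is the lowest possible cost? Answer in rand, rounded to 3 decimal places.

R0.728

Let x1 = kg of barley bran, x2 = kg of soybean meal, x3 = kg of cassava meal, x4 = kg of DDGS.
Minimize 0.1x1 + 0.43x2 + 0.12x3 + 0.19x4 with:
  1.1x1 + 3.2x2 + 1.8x3 + 0.9x4 ≥ 5.1   (calcium)
  8.6x1 + 6x2 + 1x3 + 7.9x4 ≥ 21.5   (phosphorus)
  135x1 + 430x2 + 24x3 + 244x4 ≥ 756   (crude protein)
  5.1x1 + 30.4x2 + 1x3 + 7.6x4 ≥ 48.4   (lysine)
  x1, x2, x3, x4 ≥ 0.
At the optimum only barley bran, soybean meal are positive (cassava meal, DDGS = 0). The phosphorus and lysine requirements are met with equality.
Optimal quantities: barley bran = 1.573 kg, soybean meal = 1.328 kg.
Total cost: 0.1·1.573 + 0.43·1.328 = 0.72834.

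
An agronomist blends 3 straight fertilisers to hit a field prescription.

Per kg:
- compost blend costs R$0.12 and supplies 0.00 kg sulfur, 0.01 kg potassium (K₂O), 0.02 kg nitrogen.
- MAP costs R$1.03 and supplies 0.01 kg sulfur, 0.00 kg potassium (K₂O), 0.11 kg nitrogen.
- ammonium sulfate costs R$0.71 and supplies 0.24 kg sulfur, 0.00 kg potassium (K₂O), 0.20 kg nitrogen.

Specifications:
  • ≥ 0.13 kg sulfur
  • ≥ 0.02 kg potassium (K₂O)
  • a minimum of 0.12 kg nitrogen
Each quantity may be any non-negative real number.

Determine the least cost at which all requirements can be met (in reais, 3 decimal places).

Let x1 = kg of compost blend, x2 = kg of MAP, x3 = kg of ammonium sulfate.
Minimise 0.12x1 + 1.03x2 + 0.71x3 s.t.:
  0.01x2 + 0.24x3 ≥ 0.13   (sulfur)
  0.01x1 ≥ 0.02   (potassium (K₂O))
  0.02x1 + 0.11x2 + 0.2x3 ≥ 0.12   (nitrogen)
  x1, x2, x3 ≥ 0.
The minimum-cost mix takes nothing from MAP — only compost blend, ammonium sulfate. There the sulfur and potassium (K₂O) constraints are tight.
Optimal quantities: compost blend = 2 kg, ammonium sulfate = 0.5417 kg.
Hence cost = 0.12·2 + 0.71·0.5417 = R$0.62461.

R$0.625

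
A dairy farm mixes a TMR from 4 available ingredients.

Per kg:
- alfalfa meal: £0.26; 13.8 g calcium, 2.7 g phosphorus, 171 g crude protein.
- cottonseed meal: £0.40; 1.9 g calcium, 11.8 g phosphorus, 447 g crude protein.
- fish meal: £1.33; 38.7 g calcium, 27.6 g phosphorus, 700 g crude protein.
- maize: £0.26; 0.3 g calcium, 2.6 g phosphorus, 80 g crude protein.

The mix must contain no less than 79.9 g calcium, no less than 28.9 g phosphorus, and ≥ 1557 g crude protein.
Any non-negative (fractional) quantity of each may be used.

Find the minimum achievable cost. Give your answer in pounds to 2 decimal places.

Treat it as an LP. Let x1 = kg of alfalfa meal, x2 = kg of cottonseed meal, x3 = kg of fish meal, x4 = kg of maize.
min 0.26x1 + 0.4x2 + 1.33x3 + 0.26x4 subject to:
  13.8x1 + 1.9x2 + 38.7x3 + 0.3x4 ≥ 79.9   (calcium)
  2.7x1 + 11.8x2 + 27.6x3 + 2.6x4 ≥ 28.9   (phosphorus)
  171x1 + 447x2 + 700x3 + 80x4 ≥ 1557   (crude protein)
  x1, x2, x3, x4 ≥ 0.
The optimal basis is {alfalfa meal, cottonseed meal}; fish meal, maize drop out. There the calcium and crude protein constraints are tight.
Solving gives x1 = 5.606, x2 = 1.339.
Total cost: 0.26·5.606 + 0.4·1.339 = 1.9932.

£1.99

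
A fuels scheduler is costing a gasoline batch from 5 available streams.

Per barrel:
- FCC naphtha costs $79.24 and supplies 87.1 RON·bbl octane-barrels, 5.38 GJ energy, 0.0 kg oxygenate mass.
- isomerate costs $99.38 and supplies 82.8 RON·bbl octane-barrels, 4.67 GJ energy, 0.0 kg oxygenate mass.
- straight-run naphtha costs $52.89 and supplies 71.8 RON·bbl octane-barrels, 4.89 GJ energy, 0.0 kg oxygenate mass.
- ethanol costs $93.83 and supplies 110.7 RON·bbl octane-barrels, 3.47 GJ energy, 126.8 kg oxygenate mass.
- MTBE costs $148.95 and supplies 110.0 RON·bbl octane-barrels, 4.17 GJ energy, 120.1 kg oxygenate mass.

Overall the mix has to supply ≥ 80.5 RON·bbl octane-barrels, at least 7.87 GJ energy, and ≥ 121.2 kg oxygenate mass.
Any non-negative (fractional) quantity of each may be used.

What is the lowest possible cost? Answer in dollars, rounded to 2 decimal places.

This is a linear program. Let x1 = barrels of FCC naphtha, x2 = barrels of isomerate, x3 = barrels of straight-run naphtha, x4 = barrels of ethanol, x5 = barrels of MTBE.
min 79.24x1 + 99.38x2 + 52.89x3 + 93.83x4 + 148.95x5 with:
  87.1x1 + 82.8x2 + 71.8x3 + 110.7x4 + 110x5 ≥ 80.5   (octane-barrels)
  5.38x1 + 4.67x2 + 4.89x3 + 3.47x4 + 4.17x5 ≥ 7.87   (energy)
  126.8x4 + 120.1x5 ≥ 121.2   (oxygenate mass)
  x1, x2, x3, x4, x5 ≥ 0.
The optimal basis is {straight-run naphtha, ethanol}; FCC naphtha, isomerate, MTBE drop out. Binding constraints: energy and oxygenate mass.
So straight-run naphtha = 0.9311 barrels, ethanol = 0.9558 barrels.
Cost = 52.89·0.9311 + 93.83·0.9558 = 138.9286.

$138.93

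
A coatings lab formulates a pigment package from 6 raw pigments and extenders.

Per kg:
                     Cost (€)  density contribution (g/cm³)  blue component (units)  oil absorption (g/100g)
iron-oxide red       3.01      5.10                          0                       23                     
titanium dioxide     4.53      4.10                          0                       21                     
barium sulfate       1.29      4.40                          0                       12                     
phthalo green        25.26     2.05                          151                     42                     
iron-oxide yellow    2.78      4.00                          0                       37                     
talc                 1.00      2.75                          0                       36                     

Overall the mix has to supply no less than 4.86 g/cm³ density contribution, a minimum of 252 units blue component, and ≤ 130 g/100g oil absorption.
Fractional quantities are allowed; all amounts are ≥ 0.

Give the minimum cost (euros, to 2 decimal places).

Set it up as a linear program. Let x1 = kg of iron-oxide red, x2 = kg of titanium dioxide, x3 = kg of barium sulfate, x4 = kg of phthalo green, x5 = kg of iron-oxide yellow, x6 = kg of talc.
min 3.01x1 + 4.53x2 + 1.29x3 + 25.26x4 + 2.78x5 + 1x6 with:
  5.1x1 + 4.1x2 + 4.4x3 + 2.05x4 + 4x5 + 2.75x6 ≥ 4.86   (density contribution)
  151x4 ≥ 252   (blue component)
  23x1 + 21x2 + 12x3 + 42x4 + 37x5 + 36x6 ≤ 130   (oil absorption)
  x1, x2, x3, x4, x5, x6 ≥ 0.
The optimal basis is {barium sulfate, phthalo green}; iron-oxide red, titanium dioxide, iron-oxide yellow, talc drop out. There the density contribution and blue component constraints are tight.
That vertex is x3 = 0.327, x4 = 1.669.
Total cost: 1.29·0.327 + 25.26·1.669 = 42.5808.

€42.58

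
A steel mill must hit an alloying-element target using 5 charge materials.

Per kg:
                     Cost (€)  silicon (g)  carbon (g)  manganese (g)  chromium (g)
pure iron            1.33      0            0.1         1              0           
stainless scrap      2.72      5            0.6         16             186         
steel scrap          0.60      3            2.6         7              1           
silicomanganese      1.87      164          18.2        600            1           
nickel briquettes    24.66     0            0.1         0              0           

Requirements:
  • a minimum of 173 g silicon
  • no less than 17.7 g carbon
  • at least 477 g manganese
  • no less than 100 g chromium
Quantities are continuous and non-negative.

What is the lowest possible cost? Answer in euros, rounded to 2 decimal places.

€3.39

Let x1 = kg of pure iron, x2 = kg of stainless scrap, x3 = kg of steel scrap, x4 = kg of silicomanganese, x5 = kg of nickel briquettes.
Minimize 1.33x1 + 2.72x2 + 0.6x3 + 1.87x4 + 24.66x5 s.t.:
  5x2 + 3x3 + 164x4 ≥ 173   (silicon)
  0.1x1 + 0.6x2 + 2.6x3 + 18.2x4 + 0.1x5 ≥ 17.7   (carbon)
  1x1 + 16x2 + 7x3 + 600x4 ≥ 477   (manganese)
  186x2 + 1x3 + 1x4 ≥ 100   (chromium)
  x1, x2, x3, x4, x5 ≥ 0.
The optimal basis is {stainless scrap, silicomanganese}; pure iron, steel scrap, nickel briquettes drop out. The silicon and chromium requirements are met with equality.
Optimal quantities: stainless scrap = 0.5321 kg, silicomanganese = 1.039 kg.
Objective = 2.72·0.5321 + 1.87·1.039 = 3.3902.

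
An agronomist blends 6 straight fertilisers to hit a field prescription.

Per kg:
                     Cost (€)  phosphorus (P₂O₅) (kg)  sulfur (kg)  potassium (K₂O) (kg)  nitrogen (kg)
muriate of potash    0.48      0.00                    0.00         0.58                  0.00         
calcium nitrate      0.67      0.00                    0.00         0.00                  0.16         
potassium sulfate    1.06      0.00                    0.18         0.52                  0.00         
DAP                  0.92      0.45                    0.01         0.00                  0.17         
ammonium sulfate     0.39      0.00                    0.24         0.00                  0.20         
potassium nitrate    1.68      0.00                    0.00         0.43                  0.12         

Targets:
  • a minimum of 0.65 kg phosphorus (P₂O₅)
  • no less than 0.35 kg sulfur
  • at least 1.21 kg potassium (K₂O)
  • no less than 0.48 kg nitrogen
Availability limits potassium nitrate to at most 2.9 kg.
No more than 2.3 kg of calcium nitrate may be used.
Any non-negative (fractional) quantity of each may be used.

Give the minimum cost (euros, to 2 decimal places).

Set it up as a linear program. Let x1 = kg of muriate of potash, x2 = kg of calcium nitrate, x3 = kg of potassium sulfate, x4 = kg of DAP, x5 = kg of ammonium sulfate, x6 = kg of potassium nitrate.
Minimize 0.48x1 + 0.67x2 + 1.06x3 + 0.92x4 + 0.39x5 + 1.68x6 subject to:
  0.45x4 ≥ 0.65   (phosphorus (P₂O₅))
  0.18x3 + 0.01x4 + 0.24x5 ≥ 0.35   (sulfur)
  0.58x1 + 0.52x3 + 0.43x6 ≥ 1.21   (potassium (K₂O))
  0.16x2 + 0.17x4 + 0.2x5 + 0.12x6 ≥ 0.48   (nitrogen)
  x6 ≤ 2.9
  x2 ≤ 2.3
  x1, x2, x3, x4, x5, x6 ≥ 0.
At the optimum only muriate of potash, DAP, ammonium sulfate are positive (calcium nitrate, potassium sulfate, potassium nitrate = 0). The phosphorus (P₂O₅), sulfur, potassium (K₂O) requirements are met with equality.
Solving gives x1 = 2.0862, x4 = 1.4444, x5 = 1.3981.
Cost = 0.48·2.0862 + 0.92·1.4444 + 0.39·1.3981 = 2.8755.

€2.88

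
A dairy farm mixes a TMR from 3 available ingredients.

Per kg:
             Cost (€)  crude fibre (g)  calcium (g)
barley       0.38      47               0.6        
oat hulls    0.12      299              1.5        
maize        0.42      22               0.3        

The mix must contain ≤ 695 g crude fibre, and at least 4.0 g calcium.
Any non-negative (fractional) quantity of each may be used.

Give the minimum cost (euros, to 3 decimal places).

Let x1 = kg of barley, x2 = kg of oat hulls, x3 = kg of maize.
Minimise 0.38x1 + 0.12x2 + 0.42x3 s.t.:
  47x1 + 299x2 + 22x3 ≤ 695   (crude fibre)
  0.6x1 + 1.5x2 + 0.3x3 ≥ 4   (calcium)
  x1, x2, x3 ≥ 0.
The cheapest feasible vertex uses only barley, oat hulls; maize is not used. Binding constraints: crude fibre and calcium.
So barley = 1.41 kg, oat hulls = 2.103 kg.
Objective = 0.38·1.41 + 0.12·2.103 = 0.78816.

€0.788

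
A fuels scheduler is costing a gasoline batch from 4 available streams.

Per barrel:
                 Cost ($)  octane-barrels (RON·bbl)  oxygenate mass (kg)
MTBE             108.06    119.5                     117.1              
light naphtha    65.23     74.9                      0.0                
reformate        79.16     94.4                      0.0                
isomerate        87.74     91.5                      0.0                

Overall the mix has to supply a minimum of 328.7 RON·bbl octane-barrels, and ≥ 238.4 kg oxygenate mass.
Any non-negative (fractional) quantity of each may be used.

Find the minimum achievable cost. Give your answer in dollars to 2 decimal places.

$291.62

Set it up as a linear program. Let x1 = barrels of MTBE, x2 = barrels of light naphtha, x3 = barrels of reformate, x4 = barrels of isomerate.
Minimise 108.06x1 + 65.23x2 + 79.16x3 + 87.74x4 s.t.:
  119.5x1 + 74.9x2 + 94.4x3 + 91.5x4 ≥ 328.7   (octane-barrels)
  117.1x1 ≥ 238.4   (oxygenate mass)
  x1, x2, x3, x4 ≥ 0.
The cheapest feasible vertex uses only MTBE, reformate; light naphtha, isomerate are not used. Binding constraints: octane-barrels and oxygenate mass.
Optimal quantities: MTBE = 2.0359 barrels, reformate = 0.90481 barrels.
Total cost: 108.06·2.0359 + 79.16·0.90481 = 291.6241.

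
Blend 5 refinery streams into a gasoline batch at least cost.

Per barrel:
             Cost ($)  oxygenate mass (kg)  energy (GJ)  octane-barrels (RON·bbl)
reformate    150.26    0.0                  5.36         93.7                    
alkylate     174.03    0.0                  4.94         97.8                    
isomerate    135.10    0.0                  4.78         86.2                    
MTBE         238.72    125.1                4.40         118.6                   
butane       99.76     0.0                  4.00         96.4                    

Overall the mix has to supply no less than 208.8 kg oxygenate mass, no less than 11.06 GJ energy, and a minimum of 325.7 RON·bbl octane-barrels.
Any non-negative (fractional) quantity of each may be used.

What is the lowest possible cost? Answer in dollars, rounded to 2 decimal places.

$530.64

Let x1 = barrels of reformate, x2 = barrels of alkylate, x3 = barrels of isomerate, x4 = barrels of MTBE, x5 = barrels of butane.
Minimize 150.26x1 + 174.03x2 + 135.1x3 + 238.72x4 + 99.76x5 subject to:
  125.1x4 ≥ 208.8   (oxygenate mass)
  5.36x1 + 4.94x2 + 4.78x3 + 4.4x4 + 4x5 ≥ 11.06   (energy)
  93.7x1 + 97.8x2 + 86.2x3 + 118.6x4 + 96.4x5 ≥ 325.7   (octane-barrels)
  x1, x2, x3, x4, x5 ≥ 0.
The optimal basis is {MTBE, butane}; reformate, alkylate, isomerate drop out. There the oxygenate mass and octane-barrels constraints are tight.
That vertex is x4 = 1.66906, x5 = 1.3252.
Cost = 238.72·1.66906 + 99.76·1.3252 = 530.6400.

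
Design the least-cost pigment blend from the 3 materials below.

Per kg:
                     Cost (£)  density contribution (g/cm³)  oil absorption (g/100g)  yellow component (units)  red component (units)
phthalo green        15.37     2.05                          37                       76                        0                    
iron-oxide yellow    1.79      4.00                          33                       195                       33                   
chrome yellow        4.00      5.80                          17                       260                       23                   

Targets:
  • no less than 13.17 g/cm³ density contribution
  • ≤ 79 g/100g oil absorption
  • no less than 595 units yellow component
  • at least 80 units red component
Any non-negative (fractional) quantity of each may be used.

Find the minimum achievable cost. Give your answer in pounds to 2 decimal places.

Set it up as a linear program. Let x1 = kg of phthalo green, x2 = kg of iron-oxide yellow, x3 = kg of chrome yellow.
Minimize 15.37x1 + 1.79x2 + 4x3 s.t.:
  2.05x1 + 4x2 + 5.8x3 ≥ 13.17   (density contribution)
  37x1 + 33x2 + 17x3 ≤ 79   (oil absorption)
  76x1 + 195x2 + 260x3 ≥ 595   (yellow component)
  33x2 + 23x3 ≥ 80   (red component)
  x1, x2, x3 ≥ 0.
The minimum-cost mix takes nothing from phthalo green — only iron-oxide yellow, chrome yellow. The density contribution and oil absorption requirements are met with equality.
Optimal quantities: iron-oxide yellow = 1.899 kg, chrome yellow = 0.9612 kg.
Hence cost = 1.79·1.899 + 4·0.9612 = £7.2440.

£7.24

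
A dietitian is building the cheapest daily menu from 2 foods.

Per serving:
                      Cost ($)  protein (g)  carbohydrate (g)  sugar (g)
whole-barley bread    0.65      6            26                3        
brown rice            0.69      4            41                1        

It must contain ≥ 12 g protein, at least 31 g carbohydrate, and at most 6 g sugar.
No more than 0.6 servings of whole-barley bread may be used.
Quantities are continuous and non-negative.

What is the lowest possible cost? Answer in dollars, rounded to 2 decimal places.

$1.84

This is a linear program. Let x1 = servings of whole-barley bread, x2 = servings of brown rice.
Minimise 0.65x1 + 0.69x2 with:
  6x1 + 4x2 ≥ 12   (protein)
  26x1 + 41x2 ≥ 31   (carbohydrate)
  3x1 + 1x2 ≤ 6   (sugar)
  x1 ≤ 0.6
  x1, x2 ≥ 0.
Both inputs are positive at the optimum. Binding constraints: protein and the whole-barley bread cap.
That vertex is x1 = 0.6, x2 = 2.1.
Hence cost = 0.65·0.6 + 0.69·2.1 = $1.8390.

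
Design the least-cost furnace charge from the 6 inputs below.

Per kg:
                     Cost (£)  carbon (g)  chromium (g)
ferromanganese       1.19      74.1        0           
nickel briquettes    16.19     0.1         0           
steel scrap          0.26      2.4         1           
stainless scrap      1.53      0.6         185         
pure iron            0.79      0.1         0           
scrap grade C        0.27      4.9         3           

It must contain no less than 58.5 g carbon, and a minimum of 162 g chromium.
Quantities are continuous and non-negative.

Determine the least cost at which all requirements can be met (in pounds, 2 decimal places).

£2.27

Treat it as an LP. Let x1 = kg of ferromanganese, x2 = kg of nickel briquettes, x3 = kg of steel scrap, x4 = kg of stainless scrap, x5 = kg of pure iron, x6 = kg of scrap grade C.
Minimize 1.19x1 + 16.19x2 + 0.26x3 + 1.53x4 + 0.79x5 + 0.27x6 with:
  74.1x1 + 0.1x2 + 2.4x3 + 0.6x4 + 0.1x5 + 4.9x6 ≥ 58.5   (carbon)
  1x3 + 185x4 + 3x6 ≥ 162   (chromium)
  x1, x2, x3, x4, x5, x6 ≥ 0.
The minimum-cost mix takes nothing from nickel briquettes, steel scrap, pure iron, scrap grade C — only ferromanganese, stainless scrap. The carbon and chromium requirements are met with equality.
Optimal quantities: ferromanganese = 0.7824 kg, stainless scrap = 0.8757 kg.
Total cost: 1.19·0.7824 + 1.53·0.8757 = 2.2709.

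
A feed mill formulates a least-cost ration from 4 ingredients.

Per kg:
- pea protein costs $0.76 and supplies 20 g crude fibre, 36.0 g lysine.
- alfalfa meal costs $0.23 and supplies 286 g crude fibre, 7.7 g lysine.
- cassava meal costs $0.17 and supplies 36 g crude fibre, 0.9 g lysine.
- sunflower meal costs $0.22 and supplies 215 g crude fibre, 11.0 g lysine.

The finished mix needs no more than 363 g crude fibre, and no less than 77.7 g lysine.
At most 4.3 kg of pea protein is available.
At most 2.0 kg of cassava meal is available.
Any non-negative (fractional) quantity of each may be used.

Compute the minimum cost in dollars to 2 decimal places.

Let x1 = kg of pea protein, x2 = kg of alfalfa meal, x3 = kg of cassava meal, x4 = kg of sunflower meal.
Minimise 0.76x1 + 0.23x2 + 0.17x3 + 0.22x4 with:
  20x1 + 286x2 + 36x3 + 215x4 ≤ 363   (crude fibre)
  36x1 + 7.7x2 + 0.9x3 + 11x4 ≥ 77.7   (lysine)
  x1 ≤ 4.3
  x3 ≤ 2
  x1, x2, x3, x4 ≥ 0.
The minimum-cost mix takes nothing from alfalfa meal, cassava meal — only pea protein, sunflower meal. There the crude fibre and lysine constraints are tight.
Solving gives x1 = 1.69, x4 = 1.531.
Total cost: 0.76·1.69 + 0.22·1.531 = 1.6212.

$1.62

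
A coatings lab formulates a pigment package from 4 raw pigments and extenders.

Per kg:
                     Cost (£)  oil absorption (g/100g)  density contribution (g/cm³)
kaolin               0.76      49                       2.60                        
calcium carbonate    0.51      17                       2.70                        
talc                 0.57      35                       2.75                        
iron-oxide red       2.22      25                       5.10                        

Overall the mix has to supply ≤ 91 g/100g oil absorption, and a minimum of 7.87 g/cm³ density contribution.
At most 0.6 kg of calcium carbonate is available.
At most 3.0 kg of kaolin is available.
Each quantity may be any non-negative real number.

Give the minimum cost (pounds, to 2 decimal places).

Let x1 = kg of kaolin, x2 = kg of calcium carbonate, x3 = kg of talc, x4 = kg of iron-oxide red.
Minimize 0.76x1 + 0.51x2 + 0.57x3 + 2.22x4 subject to:
  49x1 + 17x2 + 35x3 + 25x4 ≤ 91   (oil absorption)
  2.6x1 + 2.7x2 + 2.75x3 + 5.1x4 ≥ 7.87   (density contribution)
  x2 ≤ 0.6
  x1 ≤ 3
  x1, x2, x3, x4 ≥ 0.
The optimal basis is {calcium carbonate, talc}; kaolin, iron-oxide red drop out. There the density contribution and the calcium carbonate cap constraints are tight.
Optimal quantities: calcium carbonate = 0.6 kg, talc = 2.273 kg.
Hence cost = 0.51·0.6 + 0.57·2.273 = £1.6016.

£1.60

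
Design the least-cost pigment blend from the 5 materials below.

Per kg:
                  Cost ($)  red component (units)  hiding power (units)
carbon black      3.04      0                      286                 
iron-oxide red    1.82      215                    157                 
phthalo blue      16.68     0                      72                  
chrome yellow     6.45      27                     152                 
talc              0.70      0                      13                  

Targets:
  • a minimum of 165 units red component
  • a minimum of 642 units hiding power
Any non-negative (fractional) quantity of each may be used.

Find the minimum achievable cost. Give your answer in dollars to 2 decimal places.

Treat it as an LP. Let x1 = kg of carbon black, x2 = kg of iron-oxide red, x3 = kg of phthalo blue, x4 = kg of chrome yellow, x5 = kg of talc.
Minimize 3.04x1 + 1.82x2 + 16.68x3 + 6.45x4 + 0.7x5 with:
  215x2 + 27x4 ≥ 165   (red component)
  286x1 + 157x2 + 72x3 + 152x4 + 13x5 ≥ 642   (hiding power)
  x1, x2, x3, x4, x5 ≥ 0.
At the optimum only carbon black, iron-oxide red are positive (phthalo blue, chrome yellow, talc = 0). There the red component and hiding power constraints are tight.
That vertex is x1 = 1.823, x2 = 0.7674.
Total cost: 3.04·1.823 + 1.82·0.7674 = 6.9386.

$6.94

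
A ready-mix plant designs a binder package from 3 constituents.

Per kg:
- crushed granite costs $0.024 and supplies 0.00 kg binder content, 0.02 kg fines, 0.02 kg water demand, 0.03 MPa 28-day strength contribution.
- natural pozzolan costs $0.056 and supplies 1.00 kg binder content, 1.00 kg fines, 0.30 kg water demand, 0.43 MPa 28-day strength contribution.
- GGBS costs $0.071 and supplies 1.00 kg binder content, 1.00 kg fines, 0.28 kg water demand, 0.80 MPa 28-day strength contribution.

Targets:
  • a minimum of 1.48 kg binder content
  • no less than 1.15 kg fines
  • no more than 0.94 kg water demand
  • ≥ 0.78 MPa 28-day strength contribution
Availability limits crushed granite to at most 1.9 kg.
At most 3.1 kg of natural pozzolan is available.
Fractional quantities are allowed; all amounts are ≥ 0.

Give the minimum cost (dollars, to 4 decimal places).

$0.0887

This is a linear program. Let x1 = kg of crushed granite, x2 = kg of natural pozzolan, x3 = kg of GGBS.
Minimize 0.024x1 + 0.056x2 + 0.071x3 s.t.:
  1x2 + 1x3 ≥ 1.48   (binder content)
  0.02x1 + 1x2 + 1x3 ≥ 1.15   (fines)
  0.02x1 + 0.3x2 + 0.28x3 ≤ 0.94   (water demand)
  0.03x1 + 0.43x2 + 0.8x3 ≥ 0.78   (28-day strength contribution)
  x1 ≤ 1.9
  x2 ≤ 3.1
  x1, x2, x3 ≥ 0.
The minimum-cost mix takes nothing from crushed granite — only natural pozzolan, GGBS. Binding constraints: binder content and 28-day strength contribution.
That vertex is x2 = 1.092, x3 = 0.3881.
Cost = 0.056·1.092 + 0.071·0.3881 = 0.088707.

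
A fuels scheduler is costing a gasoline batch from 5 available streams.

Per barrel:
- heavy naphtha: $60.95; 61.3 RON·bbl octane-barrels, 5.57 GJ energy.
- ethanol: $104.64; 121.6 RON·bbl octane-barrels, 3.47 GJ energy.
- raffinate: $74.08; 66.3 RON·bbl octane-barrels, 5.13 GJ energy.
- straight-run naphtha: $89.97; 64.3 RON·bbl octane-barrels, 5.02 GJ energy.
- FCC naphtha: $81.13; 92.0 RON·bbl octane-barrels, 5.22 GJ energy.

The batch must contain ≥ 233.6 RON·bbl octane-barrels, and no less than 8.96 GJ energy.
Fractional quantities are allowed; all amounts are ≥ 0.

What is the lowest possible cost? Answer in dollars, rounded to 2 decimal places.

Set it up as a linear program. Let x1 = barrels of heavy naphtha, x2 = barrels of ethanol, x3 = barrels of raffinate, x4 = barrels of straight-run naphtha, x5 = barrels of FCC naphtha.
Minimize 60.95x1 + 104.64x2 + 74.08x3 + 89.97x4 + 81.13x5 s.t.:
  61.3x1 + 121.6x2 + 66.3x3 + 64.3x4 + 92x5 ≥ 233.6   (octane-barrels)
  5.57x1 + 3.47x2 + 5.13x3 + 5.02x4 + 5.22x5 ≥ 8.96   (energy)
  x1, x2, x3, x4, x5 ≥ 0.
The cheapest feasible vertex uses only ethanol, FCC naphtha; heavy naphtha, raffinate, straight-run naphtha are not used. There the octane-barrels and energy constraints are tight.
Optimal quantities: ethanol = 1.25216 barrels, FCC naphtha = 0.884099 barrels.
Total cost: 104.64·1.25216 + 81.13·0.884099 = 202.7530.

$202.75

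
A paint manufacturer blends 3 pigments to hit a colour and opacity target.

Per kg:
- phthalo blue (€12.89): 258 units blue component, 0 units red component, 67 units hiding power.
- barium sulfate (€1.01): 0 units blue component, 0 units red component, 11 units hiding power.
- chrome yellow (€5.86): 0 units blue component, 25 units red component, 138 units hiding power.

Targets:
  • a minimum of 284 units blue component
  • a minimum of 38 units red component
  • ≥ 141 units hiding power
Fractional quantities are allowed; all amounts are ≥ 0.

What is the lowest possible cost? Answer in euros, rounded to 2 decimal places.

This is a linear program. Let x1 = kg of phthalo blue, x2 = kg of barium sulfate, x3 = kg of chrome yellow.
min 12.89x1 + 1.01x2 + 5.86x3 s.t.:
  258x1 ≥ 284   (blue component)
  25x3 ≥ 38   (red component)
  67x1 + 11x2 + 138x3 ≥ 141   (hiding power)
  x1, x2, x3 ≥ 0.
The optimal basis is {phthalo blue, chrome yellow}; barium sulfate drops out. Binding constraints: blue component and red component.
That vertex is x1 = 1.101, x3 = 1.52.
Objective = 12.89·1.101 + 5.86·1.52 = 23.0991.

€23.10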